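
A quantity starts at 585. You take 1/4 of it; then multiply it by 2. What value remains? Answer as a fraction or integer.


Start with 585.
Step 1: Take 1/4: 585 * 1/4 = 585/4
Step 2: Multiply by 2: 585/4 * 2 = 585/2
Final result = 585/2

585/2


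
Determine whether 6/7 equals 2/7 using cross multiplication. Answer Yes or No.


Cross multiply to check 6/7 = 2/7
Left cross product: 6 * 7 = 42
Right cross product: 7 * 2 = 14
42 != 14
Not equal, so proportions differ => No

No


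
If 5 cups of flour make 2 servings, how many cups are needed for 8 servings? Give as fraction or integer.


Original: 5 cups for 2 servings
Target servings = 8
Scaling factor = 8/2
New amount = 5 * 8/2
= 40/2
= 20 cups

20


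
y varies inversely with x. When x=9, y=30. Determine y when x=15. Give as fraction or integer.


Inverse proportion: y = k/x
Find k: k = 9 * 30 = 270
Compute y at x=15: y = 270/15
y = 18

18


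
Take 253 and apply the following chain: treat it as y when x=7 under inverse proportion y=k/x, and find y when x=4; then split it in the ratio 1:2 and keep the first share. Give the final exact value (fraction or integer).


Start with 253.
Step 1: Inverse prop: k = (253)*7; new y = k/4 = 253*7/4 = 1771/4
Step 2: Split 1:2, first share = 1771/4 * 1/3 = 1771/12
Final result = 1771/12

1771/12


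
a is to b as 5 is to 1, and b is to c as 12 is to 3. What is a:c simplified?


Given a:b = 5:1 and b:c = 12:3
Make b consistent. Multiply first ratio by 12: a:b = 60:12
Multiply second ratio by 1: b:c = 12:3
Now b = 12 in both, so a:b:c = 60:12:3
Therefore a:c = 60:3
Simplify by GCD: a:c = 20:1

20:1


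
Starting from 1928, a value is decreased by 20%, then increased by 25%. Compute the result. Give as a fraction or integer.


Start: 1928
Step 1: decrease by 20% => multiply by 80/100
  1928 * 80/100 = 7712/5
Step 2: increase by 25% => multiply by 125/100
  7712/5 * 125/100 = 1928
Final value = 1928

1928


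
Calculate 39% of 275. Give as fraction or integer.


Compute 39% of 275
Convert percentage: 39% = 39/100
Multiply: 275 * 39/100
= 10725/100
= 429/4

429/4


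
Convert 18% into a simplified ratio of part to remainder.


Part = 18%, Remainder = 82%
Ratio = 18:82
GCD(18, 82) = 2
Simplify: 9:41 = 9:41

9:41


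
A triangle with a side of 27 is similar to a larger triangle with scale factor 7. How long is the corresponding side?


Similar triangles have proportional sides
Scale factor = 7
Smaller side = 27
Corresponding larger side = 27 * 7
= 189

189


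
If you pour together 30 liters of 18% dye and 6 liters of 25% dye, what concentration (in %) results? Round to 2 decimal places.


Solute in mixture 1 = 18% of 30 L = 30*18/100 = 27/5 L
Solute in mixture 2 = 25% of 6 L = 6*25/100 = 3/2 L
Total solute = 27/5 + 3/2 = 69/10 L
Total volume = 30 + 6 = 36 L
Final concentration = 69/10/36 * 100 = 19.17%

19.17


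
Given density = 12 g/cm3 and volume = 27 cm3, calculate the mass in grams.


Using mass = density * volume
Density = 12 g/cm3
Volume = 27 cm3
Mass = 12 * 27
= 324 g

324


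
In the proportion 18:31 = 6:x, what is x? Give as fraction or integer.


Setting up: 18/31 = 6/x
Cross multiply: 18 * x = 31 * 6
18x = 186
x = 186/18
x = 31/3

31/3


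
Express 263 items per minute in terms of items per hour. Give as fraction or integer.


Converting from per minute to per hour
Rate = 263 items per minute
Multiply by 60: 263 * 60
= 15780 items per hour

15780


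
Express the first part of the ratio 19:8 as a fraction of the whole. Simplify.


Total parts = 19 + 8 = 27
First part fraction = 19/27
Simplify: 19/27 = 19/27

19/27


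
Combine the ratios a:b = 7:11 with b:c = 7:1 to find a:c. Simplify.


Given a:b = 7:11 and b:c = 7:1
Make b consistent. Multiply first ratio by 7: a:b = 49:77
Multiply second ratio by 11: b:c = 77:11
Now b = 77 in both, so a:b:c = 49:77:11
Therefore a:c = 49:11
Simplify by GCD: a:c = 49:11

49:11


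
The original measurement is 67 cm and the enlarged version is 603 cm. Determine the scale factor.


Original length = 67 cm
Scaled length = 603 cm
Scale factor = 603 / 67
= 9

9


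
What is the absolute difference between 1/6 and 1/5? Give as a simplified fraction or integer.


Simplify: 1/6 = 1/6 and 1/5 = 1/5
Find common denominator: LCD = 30
Convert: 5/30 and 6/30
Difference = |5 - 6|/30 = 1/30
Simplified = 1/30

1/30


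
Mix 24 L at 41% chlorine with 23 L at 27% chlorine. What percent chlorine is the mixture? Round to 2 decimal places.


Solute in mixture 1 = 41% of 24 L = 24*41/100 = 246/25 L
Solute in mixture 2 = 27% of 23 L = 23*27/100 = 621/100 L
Total solute = 246/25 + 621/100 = 321/20 L
Total volume = 24 + 23 = 47 L
Final concentration = 321/20/47 * 100 = 34.15%

34.15


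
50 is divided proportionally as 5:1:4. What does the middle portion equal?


Ratio = 5:1:4
Total parts = 5 + 1 + 4 = 10
Value per part = 50 / 10 = 5
First share = 5 * 5 = 25
Middle share = 1 * 5 = 5
Third share = 4 * 5 = 20

5


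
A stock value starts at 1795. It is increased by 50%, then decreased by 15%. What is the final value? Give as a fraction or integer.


Start: 1795
Step 1: increase by 50% => multiply by 150/100
  1795 * 150/100 = 5385/2
Step 2: decrease by 15% => multiply by 85/100
  5385/2 * 85/100 = 18309/8
Final value = 18309/8

18309/8


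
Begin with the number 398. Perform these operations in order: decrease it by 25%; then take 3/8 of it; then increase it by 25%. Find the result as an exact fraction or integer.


Start with 398.
Step 1: Decrease by 25%: 398 * 75/100 = 597/2
Step 2: Take 3/8: 597/2 * 3/8 = 1791/16
Step 3: Increase by 25%: 1791/16 * 125/100 = 8955/64
Final result = 8955/64

8955/64


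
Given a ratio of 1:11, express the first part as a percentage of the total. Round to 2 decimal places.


Total parts = 1 + 11 = 12
First part fraction = 1/12
Percentage = (1/12) * 100
= 0.083333 * 100
= 8.33%

8.33


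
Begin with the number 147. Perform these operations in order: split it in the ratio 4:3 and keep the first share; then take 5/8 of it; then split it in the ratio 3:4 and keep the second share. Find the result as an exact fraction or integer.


Start with 147.
Step 1: Split 4:3, first share = 147 * 4/7 = 84
Step 2: Take 5/8: 84 * 5/8 = 105/2
Step 3: Split 3:4, second share = 105/2 * 4/7 = 30
Final result = 30

30


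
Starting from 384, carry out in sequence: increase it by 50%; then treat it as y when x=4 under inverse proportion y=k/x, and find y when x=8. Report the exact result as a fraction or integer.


Start with 384.
Step 1: Increase by 50%: 384 * 150/100 = 576
Step 2: Inverse prop: k = (576)*4; new y = k/8 = 576*4/8 = 288
Final result = 288

288


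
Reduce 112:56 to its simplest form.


Find GCD(112, 56)
GCD = 56
Divide both by 56: 112/56 = 2, 56/56 = 1
Simplified ratio = 2:1

2:1


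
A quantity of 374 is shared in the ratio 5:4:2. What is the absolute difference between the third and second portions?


Total parts = 5 + 4 + 2 = 11
Value per part = 374 / 11 = 34
Shares: 5*34=170, 4*34=136, 2*34=68
Third share = 68, second share = 136
Difference = |68 - 136| = 68

68


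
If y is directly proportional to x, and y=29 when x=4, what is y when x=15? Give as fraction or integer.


Direct proportion: y = kx
Find k: k = 29/4 = 29/4
Compute y at x=15: y = 29/4 * 15
y = 435/4

435/4


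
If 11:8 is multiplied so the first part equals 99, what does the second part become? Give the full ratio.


Original ratio: 11:8
First term target: 99
Scale factor = 99 / 11 = 9
Multiply second term: 8 * 9 = 72
Equivalent ratio = 99:72

99:72


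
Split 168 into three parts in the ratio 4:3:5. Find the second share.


Ratio = 4:3:5
Total parts = 4 + 3 + 5 = 12
Value per part = 168 / 12 = 14
First share = 4 * 14 = 56
Middle share = 3 * 14 = 42
Third share = 5 * 14 = 70

42


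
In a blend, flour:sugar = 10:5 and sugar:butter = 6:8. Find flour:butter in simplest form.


Given a:b = 10:5 and b:c = 6:8
Make b consistent. Multiply first ratio by 6: a:b = 60:30
Multiply second ratio by 5: b:c = 30:40
Now b = 30 in both, so a:b:c = 60:30:40
Therefore a:c = 60:40
Simplify by GCD: a:c = 3:2

3:2


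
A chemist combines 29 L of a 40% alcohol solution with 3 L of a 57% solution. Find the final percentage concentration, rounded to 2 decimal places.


Solute in mixture 1 = 40% of 29 L = 29*40/100 = 58/5 L
Solute in mixture 2 = 57% of 3 L = 3*57/100 = 171/100 L
Total solute = 58/5 + 171/100 = 1331/100 L
Total volume = 29 + 3 = 32 L
Final concentration = 1331/100/32 * 100 = 41.59%

41.59


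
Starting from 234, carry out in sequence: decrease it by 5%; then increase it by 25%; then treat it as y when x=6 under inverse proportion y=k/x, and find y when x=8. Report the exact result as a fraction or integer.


Start with 234.
Step 1: Decrease by 5%: 234 * 95/100 = 2223/10
Step 2: Increase by 25%: 2223/10 * 125/100 = 2223/8
Step 3: Inverse prop: k = (2223/8)*6; new y = k/8 = 2223/8*6/8 = 6669/32
Final result = 6669/32

6669/32


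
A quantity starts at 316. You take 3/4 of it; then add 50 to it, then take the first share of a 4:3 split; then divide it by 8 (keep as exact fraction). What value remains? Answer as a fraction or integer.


Start with 316.
Step 1: Take 3/4: 316 * 3/4 = 237
Step 2: Add 50: 237+50=287; split 4:3 first = 287*4/7 = 164
Step 3: Divide by 8: 164 / 8 = 41/2
Final result = 41/2

41/2


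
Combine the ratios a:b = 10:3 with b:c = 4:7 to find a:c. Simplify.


Given a:b = 10:3 and b:c = 4:7
Make b consistent. Multiply first ratio by 4: a:b = 40:12
Multiply second ratio by 3: b:c = 12:21
Now b = 12 in both, so a:b:c = 40:12:21
Therefore a:c = 40:21
Simplify by GCD: a:c = 40:21

40:21


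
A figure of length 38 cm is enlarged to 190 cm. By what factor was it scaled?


Original length = 38 cm
Scaled length = 190 cm
Scale factor = 190 / 38
= 5

5


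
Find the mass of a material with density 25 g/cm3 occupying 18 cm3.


Using mass = density * volume
Density = 25 g/cm3
Volume = 18 cm3
Mass = 25 * 18
= 450 g

450


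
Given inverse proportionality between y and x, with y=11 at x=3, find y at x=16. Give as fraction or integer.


Inverse proportion: y = k/x
Find k: k = 3 * 11 = 33
Compute y at x=16: y = 33/16
y = 33/16

33/16


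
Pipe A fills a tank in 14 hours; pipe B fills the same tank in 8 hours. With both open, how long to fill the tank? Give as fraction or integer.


Rate of A = 1/14 job per hour
Rate of B = 1/8 job per hour
Combined rate = 1/14 + 1/8
Find common denominator: (8 + 14)/(14*8) = 22/112
Combined rate = 11/56 job per hour
Time together = 1 / (11/56) = 56/11 hours

56/11


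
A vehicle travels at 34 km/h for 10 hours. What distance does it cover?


Using distance = speed * time
Speed = 34 km/h
Time = 10 hours
Distance = 34 * 10
= 340 km

340


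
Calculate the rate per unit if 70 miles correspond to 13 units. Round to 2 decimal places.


Total miles = 70
Number of units = 13
Unit rate = 70 / 13
= 5.38 miles per unit

5.38


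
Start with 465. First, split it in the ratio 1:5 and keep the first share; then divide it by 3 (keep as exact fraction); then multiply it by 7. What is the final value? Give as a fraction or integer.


Start with 465.
Step 1: Split 1:5, first share = 465 * 1/6 = 155/2
Step 2: Divide by 3: 155/2 / 3 = 155/6
Step 3: Multiply by 7: 155/6 * 7 = 1085/6
Final result = 1085/6

1085/6


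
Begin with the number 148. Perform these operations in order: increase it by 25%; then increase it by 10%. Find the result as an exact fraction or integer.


Start with 148.
Step 1: Increase by 25%: 148 * 125/100 = 185
Step 2: Increase by 10%: 185 * 110/100 = 407/2
Final result = 407/2

407/2


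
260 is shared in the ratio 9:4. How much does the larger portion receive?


Total parts = 9 + 4 = 13
Value per part = 260 / 13 = 20
First share = 9 * 20 = 180
Second share = 4 * 20 = 80
Larger share = 180

180


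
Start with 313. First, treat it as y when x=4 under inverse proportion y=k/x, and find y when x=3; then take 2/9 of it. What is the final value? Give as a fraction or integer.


Start with 313.
Step 1: Inverse prop: k = (313)*4; new y = k/3 = 313*4/3 = 1252/3
Step 2: Take 2/9: 1252/3 * 2/9 = 2504/27
Final result = 2504/27

2504/27


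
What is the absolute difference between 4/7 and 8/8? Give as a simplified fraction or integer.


Simplify: 4/7 = 4/7 and 8/8 = 1
Find common denominator: LCD = 7
Convert: 4/7 and 7/7
Difference = |4 - 7|/7 = 3/7
Simplified = 3/7

3/7


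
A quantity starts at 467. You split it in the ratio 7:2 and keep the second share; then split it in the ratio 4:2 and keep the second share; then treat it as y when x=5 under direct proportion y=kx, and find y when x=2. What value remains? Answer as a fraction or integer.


Start with 467.
Step 1: Split 7:2, second share = 467 * 2/9 = 934/9
Step 2: Split 4:2, second share = 934/9 * 2/6 = 934/27
Step 3: Direct prop: k = (934/27)/5; new y = k*2 = 934/27*2/5 = 1868/135
Final result = 1868/135

1868/135


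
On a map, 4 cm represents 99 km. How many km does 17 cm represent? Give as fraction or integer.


Map scale: 4 cm = 99 km
Measured distance on map = 17 cm
Set up proportion: 17 * 99 / 4
= 1683 / 4
= 1683/4 km

1683/4


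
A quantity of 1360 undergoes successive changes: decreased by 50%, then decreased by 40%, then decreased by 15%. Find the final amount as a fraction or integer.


Start: 1360
Step 1: decrease by 50% => multiply by 50/100
  1360 * 50/100 = 680
Step 2: decrease by 40% => multiply by 60/100
  680 * 60/100 = 408
Step 3: decrease by 15% => multiply by 85/100
  408 * 85/100 = 1734/5
Final value = 1734/5

1734/5


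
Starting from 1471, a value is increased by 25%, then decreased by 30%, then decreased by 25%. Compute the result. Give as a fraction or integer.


Start: 1471
Step 1: increase by 25% => multiply by 125/100
  1471 * 125/100 = 7355/4
Step 2: decrease by 30% => multiply by 70/100
  7355/4 * 70/100 = 10297/8
Step 3: decrease by 25% => multiply by 75/100
  10297/8 * 75/100 = 30891/32
Final value = 30891/32

30891/32


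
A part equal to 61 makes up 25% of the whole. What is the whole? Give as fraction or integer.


Given: 61 is 25% of the whole
Set up: 61 = 25/100 * whole
whole = 61 * 100 / 25
whole = 6100 / 25
whole = 244

244


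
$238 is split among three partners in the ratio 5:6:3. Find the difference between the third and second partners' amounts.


Total parts = 5 + 6 + 3 = 14
Value per part = 238 / 14 = 17
Shares: 5*17=85, 6*17=102, 3*17=51
Third share = 51, second share = 102
Difference = |51 - 102| = 51

51


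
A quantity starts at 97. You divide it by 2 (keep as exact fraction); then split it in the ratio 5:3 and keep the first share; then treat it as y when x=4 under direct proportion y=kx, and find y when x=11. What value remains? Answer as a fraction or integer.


Start with 97.
Step 1: Divide by 2: 97 / 2 = 97/2
Step 2: Split 5:3, first share = 97/2 * 5/8 = 485/16
Step 3: Direct prop: k = (485/16)/4; new y = k*11 = 485/16*11/4 = 5335/64
Final result = 5335/64

5335/64


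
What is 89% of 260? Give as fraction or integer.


Compute 89% of 260
Convert percentage: 89% = 89/100
Multiply: 260 * 89/100
= 23140/100
= 1157/5

1157/5


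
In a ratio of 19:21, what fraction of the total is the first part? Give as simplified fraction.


Total parts = 19 + 21 = 40
First part fraction = 19/40
Simplify: 19/40 = 19/40

19/40


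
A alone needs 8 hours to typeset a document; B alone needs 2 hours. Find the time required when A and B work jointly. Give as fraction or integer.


Rate of A = 1/8 job per hour
Rate of B = 1/2 job per hour
Combined rate = 1/8 + 1/2
Find common denominator: (2 + 8)/(8*2) = 10/16
Combined rate = 5/8 job per hour
Time together = 1 / (5/8) = 8/5 hours

8/5


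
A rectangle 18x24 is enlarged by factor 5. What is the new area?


Original dimensions: 18 x 24
Enlargement factor = 5
New width = 18 * 5 = 90
New height = 24 * 5 = 120
New area = 90 * 120 = 10800

10800


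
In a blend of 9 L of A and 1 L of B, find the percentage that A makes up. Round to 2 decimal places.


Volume of A = 9 L
Volume of B = 1 L
Total volume = 9 + 1 = 10 L
Percentage of A = (9/10) * 100
= 90.00%

90.00


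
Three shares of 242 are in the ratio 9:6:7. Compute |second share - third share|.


Total parts = 9 + 6 + 7 = 22
Value per part = 242 / 22 = 11
Shares: 9*11=99, 6*11=66, 7*11=77
Second share = 66, third share = 77
Difference = |66 - 77| = 11

11


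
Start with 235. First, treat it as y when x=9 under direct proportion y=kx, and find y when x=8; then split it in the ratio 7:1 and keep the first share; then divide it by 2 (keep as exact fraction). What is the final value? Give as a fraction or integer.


Start with 235.
Step 1: Direct prop: k = (235)/9; new y = k*8 = 235*8/9 = 1880/9
Step 2: Split 7:1, first share = 1880/9 * 7/8 = 1645/9
Step 3: Divide by 2: 1645/9 / 2 = 1645/18
Final result = 1645/18

1645/18


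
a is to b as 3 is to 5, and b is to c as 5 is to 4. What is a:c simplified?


Given a:b = 3:5 and b:c = 5:4
Make b consistent. Multiply first ratio by 5: a:b = 15:25
Multiply second ratio by 5: b:c = 25:20
Now b = 25 in both, so a:b:c = 15:25:20
Therefore a:c = 15:20
Simplify by GCD: a:c = 3:4

3:4


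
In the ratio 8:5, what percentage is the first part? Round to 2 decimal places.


Total parts = 8 + 5 = 13
First part fraction = 8/13
Percentage = (8/13) * 100
= 0.615385 * 100
= 61.54%

61.54


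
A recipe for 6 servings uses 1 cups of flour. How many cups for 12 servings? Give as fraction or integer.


Original: 1 cups for 6 servings
Target servings = 12
Scaling factor = 12/6
New amount = 1 * 12/6
= 12/6
= 2 cups

2


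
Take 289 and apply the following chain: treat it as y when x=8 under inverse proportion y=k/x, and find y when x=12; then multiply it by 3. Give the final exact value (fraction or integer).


Start with 289.
Step 1: Inverse prop: k = (289)*8; new y = k/12 = 289*8/12 = 578/3
Step 2: Multiply by 3: 578/3 * 3 = 578
Final result = 578

578


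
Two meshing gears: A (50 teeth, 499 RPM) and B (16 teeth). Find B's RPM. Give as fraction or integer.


Gear ratio: teeth_A * RPM_A = teeth_B * RPM_B
50 * 499 = 16 * RPM_B
24950 = 16 * RPM_B
RPM_B = 24950 / 16
RPM_B = 12475/8

12475/8


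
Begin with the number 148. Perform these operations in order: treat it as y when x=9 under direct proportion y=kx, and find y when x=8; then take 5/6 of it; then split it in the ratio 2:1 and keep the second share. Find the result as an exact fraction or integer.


Start with 148.
Step 1: Direct prop: k = (148)/9; new y = k*8 = 148*8/9 = 1184/9
Step 2: Take 5/6: 1184/9 * 5/6 = 2960/27
Step 3: Split 2:1, second share = 2960/27 * 1/3 = 2960/81
Final result = 2960/81

2960/81


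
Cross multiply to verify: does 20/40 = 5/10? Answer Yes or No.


Cross multiply to check 20/40 = 5/10
Left cross product: 20 * 10 = 200
Right cross product: 40 * 5 = 200
200 = 200
Equal, so proportions match => Yes

Yes


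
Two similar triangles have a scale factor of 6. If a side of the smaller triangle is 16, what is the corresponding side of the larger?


Similar triangles have proportional sides
Scale factor = 6
Smaller side = 16
Corresponding larger side = 16 * 6
= 96

96


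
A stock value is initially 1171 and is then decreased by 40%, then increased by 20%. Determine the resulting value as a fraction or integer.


Start: 1171
Step 1: decrease by 40% => multiply by 60/100
  1171 * 60/100 = 3513/5
Step 2: increase by 20% => multiply by 120/100
  3513/5 * 120/100 = 21078/25
Final value = 21078/25

21078/25


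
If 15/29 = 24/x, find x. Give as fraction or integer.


Setting up: 15/29 = 24/x
Cross multiply: 15 * x = 29 * 24
15x = 696
x = 696/15
x = 232/5

232/5


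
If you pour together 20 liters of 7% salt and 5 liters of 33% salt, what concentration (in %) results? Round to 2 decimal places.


Solute in mixture 1 = 7% of 20 L = 20*7/100 = 7/5 L
Solute in mixture 2 = 33% of 5 L = 5*33/100 = 33/20 L
Total solute = 7/5 + 33/20 = 61/20 L
Total volume = 20 + 5 = 25 L
Final concentration = 61/20/25 * 100 = 12.20%

12.20


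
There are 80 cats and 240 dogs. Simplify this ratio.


Find GCD(80, 240)
GCD = 80
Divide both by 80: 80/80 = 1, 240/80 = 3
Simplified ratio = 1:3

1:3


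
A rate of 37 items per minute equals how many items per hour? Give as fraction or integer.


Converting from per minute to per hour
Rate = 37 items per minute
Multiply by 60: 37 * 60
= 2220 items per hour

2220


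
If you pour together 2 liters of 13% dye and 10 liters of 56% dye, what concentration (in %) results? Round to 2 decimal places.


Solute in mixture 1 = 13% of 2 L = 2*13/100 = 13/50 L
Solute in mixture 2 = 56% of 10 L = 10*56/100 = 28/5 L
Total solute = 13/50 + 28/5 = 293/50 L
Total volume = 2 + 10 = 12 L
Final concentration = 293/50/12 * 100 = 48.83%

48.83


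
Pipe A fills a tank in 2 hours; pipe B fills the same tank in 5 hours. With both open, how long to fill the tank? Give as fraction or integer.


Rate of A = 1/2 job per hour
Rate of B = 1/5 job per hour
Combined rate = 1/2 + 1/5
Find common denominator: (5 + 2)/(2*5) = 7/10
Combined rate = 7/10 job per hour
Time together = 1 / (7/10) = 10/7 hours

10/7


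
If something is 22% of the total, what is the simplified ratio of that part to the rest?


Part = 22%, Remainder = 78%
Ratio = 22:78
GCD(22, 78) = 2
Simplify: 11:39 = 11:39

11:39


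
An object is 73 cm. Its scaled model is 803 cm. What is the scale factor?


Original length = 73 cm
Scaled length = 803 cm
Scale factor = 803 / 73
= 11

11


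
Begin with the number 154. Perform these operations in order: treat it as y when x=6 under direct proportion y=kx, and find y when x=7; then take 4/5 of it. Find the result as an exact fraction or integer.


Start with 154.
Step 1: Direct prop: k = (154)/6; new y = k*7 = 154*7/6 = 539/3
Step 2: Take 4/5: 539/3 * 4/5 = 2156/15
Final result = 2156/15

2156/15


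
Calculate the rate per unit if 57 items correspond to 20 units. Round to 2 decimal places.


Total items = 57
Number of units = 20
Unit rate = 57 / 20
= 2.85 items per unit

2.85


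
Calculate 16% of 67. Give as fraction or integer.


Compute 16% of 67
Convert percentage: 16% = 16/100
Multiply: 67 * 16/100
= 1072/100
= 268/25

268/25


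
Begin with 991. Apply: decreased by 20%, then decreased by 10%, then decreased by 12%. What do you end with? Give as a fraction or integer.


Start: 991
Step 1: decrease by 20% => multiply by 80/100
  991 * 80/100 = 3964/5
Step 2: decrease by 10% => multiply by 90/100
  3964/5 * 90/100 = 17838/25
Step 3: decrease by 12% => multiply by 88/100
  17838/25 * 88/100 = 392436/625
Final value = 392436/625

392436/625


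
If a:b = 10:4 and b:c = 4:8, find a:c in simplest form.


Given a:b = 10:4 and b:c = 4:8
Make b consistent. Multiply first ratio by 4: a:b = 40:16
Multiply second ratio by 4: b:c = 16:32
Now b = 16 in both, so a:b:c = 40:16:32
Therefore a:c = 40:32
Simplify by GCD: a:c = 5:4

5:4


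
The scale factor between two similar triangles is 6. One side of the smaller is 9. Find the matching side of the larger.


Similar triangles have proportional sides
Scale factor = 6
Smaller side = 9
Corresponding larger side = 9 * 6
= 54

54


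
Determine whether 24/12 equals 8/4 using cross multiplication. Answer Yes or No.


Cross multiply to check 24/12 = 8/4
Left cross product: 24 * 4 = 96
Right cross product: 12 * 8 = 96
96 = 96
Equal, so proportions match => Yes

Yes


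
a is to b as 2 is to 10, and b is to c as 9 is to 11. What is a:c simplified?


Given a:b = 2:10 and b:c = 9:11
Make b consistent. Multiply first ratio by 9: a:b = 18:90
Multiply second ratio by 10: b:c = 90:110
Now b = 90 in both, so a:b:c = 18:90:110
Therefore a:c = 18:110
Simplify by GCD: a:c = 9:55

9:55


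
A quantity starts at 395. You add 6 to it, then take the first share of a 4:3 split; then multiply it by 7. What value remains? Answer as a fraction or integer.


Start with 395.
Step 1: Add 6: 395+6=401; split 4:3 first = 401*4/7 = 1604/7
Step 2: Multiply by 7: 1604/7 * 7 = 1604
Final result = 1604

1604


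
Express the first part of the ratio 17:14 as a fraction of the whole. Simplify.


Total parts = 17 + 14 = 31
First part fraction = 17/31
Simplify: 17/31 = 17/31

17/31


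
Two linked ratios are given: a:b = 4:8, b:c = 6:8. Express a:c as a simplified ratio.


Given a:b = 4:8 and b:c = 6:8
Make b consistent. Multiply first ratio by 6: a:b = 24:48
Multiply second ratio by 8: b:c = 48:64
Now b = 48 in both, so a:b:c = 24:48:64
Therefore a:c = 24:64
Simplify by GCD: a:c = 3:8

3:8


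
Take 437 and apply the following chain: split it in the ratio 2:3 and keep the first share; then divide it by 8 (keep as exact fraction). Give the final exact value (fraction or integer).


Start with 437.
Step 1: Split 2:3, first share = 437 * 2/5 = 874/5
Step 2: Divide by 8: 874/5 / 8 = 437/20
Final result = 437/20

437/20


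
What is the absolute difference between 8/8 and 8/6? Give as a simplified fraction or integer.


Simplify: 8/8 = 1 and 8/6 = 4/3
Find common denominator: LCD = 3
Convert: 3/3 and 4/3
Difference = |3 - 4|/3 = 1/3
Simplified = 1/3

1/3


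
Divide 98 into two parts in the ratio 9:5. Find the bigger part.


Total parts = 9 + 5 = 14
Value per part = 98 / 14 = 7
First share = 9 * 7 = 63
Second share = 5 * 7 = 35
Larger share = 63

63


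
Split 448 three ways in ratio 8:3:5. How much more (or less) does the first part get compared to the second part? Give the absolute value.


Total parts = 8 + 3 + 5 = 16
Value per part = 448 / 16 = 28
Shares: 8*28=224, 3*28=84, 5*28=140
First share = 224, second share = 84
Difference = |224 - 84| = 140

140


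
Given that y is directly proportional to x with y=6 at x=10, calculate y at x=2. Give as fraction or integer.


Direct proportion: y = kx
Find k: k = 6/10 = 3/5
Compute y at x=2: y = 3/5 * 2
y = 6/5

6/5


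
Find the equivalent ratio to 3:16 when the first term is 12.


Original ratio: 3:16
First term target: 12
Scale factor = 12 / 3 = 4
Multiply second term: 16 * 4 = 64
Equivalent ratio = 12:64

12:64


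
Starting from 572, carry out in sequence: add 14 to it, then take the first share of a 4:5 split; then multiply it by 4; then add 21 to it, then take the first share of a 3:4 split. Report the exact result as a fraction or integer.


Start with 572.
Step 1: Add 14: 572+14=586; split 4:5 first = 586*4/9 = 2344/9
Step 2: Multiply by 4: 2344/9 * 4 = 9376/9
Step 3: Add 21: 9376/9+21=9565/9; split 3:4 first = 9565/9*3/7 = 9565/21
Final result = 9565/21

9565/21


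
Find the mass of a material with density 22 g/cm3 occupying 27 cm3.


Using mass = density * volume
Density = 22 g/cm3
Volume = 27 cm3
Mass = 22 * 27
= 594 g

594


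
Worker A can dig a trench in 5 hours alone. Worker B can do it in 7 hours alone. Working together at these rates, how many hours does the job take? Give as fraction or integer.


Rate of A = 1/5 job per hour
Rate of B = 1/7 job per hour
Combined rate = 1/5 + 1/7
Find common denominator: (7 + 5)/(5*7) = 12/35
Combined rate = 12/35 job per hour
Time together = 1 / (12/35) = 35/12 hours

35/12


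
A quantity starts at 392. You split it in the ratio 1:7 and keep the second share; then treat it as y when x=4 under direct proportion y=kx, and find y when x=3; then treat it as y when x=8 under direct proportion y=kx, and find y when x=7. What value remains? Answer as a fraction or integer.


Start with 392.
Step 1: Split 1:7, second share = 392 * 7/8 = 343
Step 2: Direct prop: k = (343)/4; new y = k*3 = 343*3/4 = 1029/4
Step 3: Direct prop: k = (1029/4)/8; new y = k*7 = 1029/4*7/8 = 7203/32
Final result = 7203/32

7203/32


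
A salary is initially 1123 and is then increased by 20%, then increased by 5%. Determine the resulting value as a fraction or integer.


Start: 1123
Step 1: increase by 20% => multiply by 120/100
  1123 * 120/100 = 6738/5
Step 2: increase by 5% => multiply by 105/100
  6738/5 * 105/100 = 70749/50
Final value = 70749/50

70749/50


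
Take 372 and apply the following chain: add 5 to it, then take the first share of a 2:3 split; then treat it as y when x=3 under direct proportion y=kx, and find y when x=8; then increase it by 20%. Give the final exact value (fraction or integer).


Start with 372.
Step 1: Add 5: 372+5=377; split 2:3 first = 377*2/5 = 754/5
Step 2: Direct prop: k = (754/5)/3; new y = k*8 = 754/5*8/3 = 6032/15
Step 3: Increase by 20%: 6032/15 * 120/100 = 12064/25
Final result = 12064/25

12064/25


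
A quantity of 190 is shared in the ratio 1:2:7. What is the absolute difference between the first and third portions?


Total parts = 1 + 2 + 7 = 10
Value per part = 190 / 10 = 19
Shares: 1*19=19, 2*19=38, 7*19=133
First share = 19, third share = 133
Difference = |19 - 133| = 114

114


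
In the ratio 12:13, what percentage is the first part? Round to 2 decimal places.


Total parts = 12 + 13 = 25
First part fraction = 12/25
Percentage = (12/25) * 100
= 0.48 * 100
= 48.00%

48.00


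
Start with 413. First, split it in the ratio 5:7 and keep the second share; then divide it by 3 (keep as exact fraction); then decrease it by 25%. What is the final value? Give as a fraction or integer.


Start with 413.
Step 1: Split 5:7, second share = 413 * 7/12 = 2891/12
Step 2: Divide by 3: 2891/12 / 3 = 2891/36
Step 3: Decrease by 25%: 2891/36 * 75/100 = 2891/48
Final result = 2891/48

2891/48


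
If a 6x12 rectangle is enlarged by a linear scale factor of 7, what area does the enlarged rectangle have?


Original dimensions: 6 x 12
Enlargement factor = 7
New width = 6 * 7 = 42
New height = 12 * 7 = 84
New area = 42 * 84 = 3528

3528


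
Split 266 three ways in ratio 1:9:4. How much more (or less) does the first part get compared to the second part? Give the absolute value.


Total parts = 1 + 9 + 4 = 14
Value per part = 266 / 14 = 19
Shares: 1*19=19, 9*19=171, 4*19=76
First share = 19, second share = 171
Difference = |19 - 171| = 152

152


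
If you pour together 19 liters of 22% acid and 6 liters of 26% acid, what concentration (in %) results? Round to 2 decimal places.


Solute in mixture 1 = 22% of 19 L = 19*22/100 = 209/50 L
Solute in mixture 2 = 26% of 6 L = 6*26/100 = 39/25 L
Total solute = 209/50 + 39/25 = 287/50 L
Total volume = 19 + 6 = 25 L
Final concentration = 287/50/25 * 100 = 22.96%

22.96


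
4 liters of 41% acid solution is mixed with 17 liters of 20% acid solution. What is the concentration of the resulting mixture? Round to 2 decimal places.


Solute in mixture 1 = 41% of 4 L = 4*41/100 = 41/25 L
Solute in mixture 2 = 20% of 17 L = 17*20/100 = 17/5 L
Total solute = 41/25 + 17/5 = 126/25 L
Total volume = 4 + 17 = 21 L
Final concentration = 126/25/21 * 100 = 24.00%

24.00


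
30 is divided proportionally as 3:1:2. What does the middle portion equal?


Ratio = 3:1:2
Total parts = 3 + 1 + 2 = 6
Value per part = 30 / 6 = 5
First share = 3 * 5 = 15
Middle share = 1 * 5 = 5
Third share = 2 * 5 = 10

5


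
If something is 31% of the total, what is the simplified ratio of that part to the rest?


Part = 31%, Remainder = 69%
Ratio = 31:69
GCD(31, 69) = 1
Simplify: 31:69 = 31:69

31:69


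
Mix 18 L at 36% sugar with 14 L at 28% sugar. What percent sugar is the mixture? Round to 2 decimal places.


Solute in mixture 1 = 36% of 18 L = 18*36/100 = 162/25 L
Solute in mixture 2 = 28% of 14 L = 14*28/100 = 98/25 L
Total solute = 162/25 + 98/25 = 52/5 L
Total volume = 18 + 14 = 32 L
Final concentration = 52/5/32 * 100 = 32.50%

32.50


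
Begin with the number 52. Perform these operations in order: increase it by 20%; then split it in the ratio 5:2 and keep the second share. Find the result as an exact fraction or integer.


Start with 52.
Step 1: Increase by 20%: 52 * 120/100 = 312/5
Step 2: Split 5:2, second share = 312/5 * 2/7 = 624/35
Final result = 624/35

624/35


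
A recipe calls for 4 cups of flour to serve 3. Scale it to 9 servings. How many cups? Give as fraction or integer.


Original: 4 cups for 3 servings
Target servings = 9
Scaling factor = 9/3
New amount = 4 * 9/3
= 36/3
= 12 cups

12


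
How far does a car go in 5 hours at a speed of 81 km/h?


Using distance = speed * time
Speed = 81 km/h
Time = 5 hours
Distance = 81 * 5
= 405 km

405


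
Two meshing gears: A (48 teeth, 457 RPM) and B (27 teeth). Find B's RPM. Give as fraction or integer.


Gear ratio: teeth_A * RPM_A = teeth_B * RPM_B
48 * 457 = 27 * RPM_B
21936 = 27 * RPM_B
RPM_B = 21936 / 27
RPM_B = 7312/9

7312/9


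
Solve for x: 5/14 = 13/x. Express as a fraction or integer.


Setting up: 5/14 = 13/x
Cross multiply: 5 * x = 14 * 13
5x = 182
x = 182/5
x = 182/5

182/5


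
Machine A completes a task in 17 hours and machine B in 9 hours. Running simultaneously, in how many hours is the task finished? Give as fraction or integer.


Rate of A = 1/17 job per hour
Rate of B = 1/9 job per hour
Combined rate = 1/17 + 1/9
Find common denominator: (9 + 17)/(17*9) = 26/153
Combined rate = 26/153 job per hour
Time together = 1 / (26/153) = 153/26 hours

153/26


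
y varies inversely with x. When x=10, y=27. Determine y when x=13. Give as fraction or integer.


Inverse proportion: y = k/x
Find k: k = 10 * 27 = 270
Compute y at x=13: y = 270/13
y = 270/13

270/13


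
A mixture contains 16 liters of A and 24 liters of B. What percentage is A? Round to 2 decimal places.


Volume of A = 16 L
Volume of B = 24 L
Total volume = 16 + 24 = 40 L
Percentage of A = (16/40) * 100
= 40.00%

40.00


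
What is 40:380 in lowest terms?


Find GCD(40, 380)
GCD = 20
Divide both by 20: 40/20 = 2, 380/20 = 19
Simplified ratio = 2:19

2:19


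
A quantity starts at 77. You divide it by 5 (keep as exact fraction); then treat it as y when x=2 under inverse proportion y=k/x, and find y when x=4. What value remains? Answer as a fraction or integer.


Start with 77.
Step 1: Divide by 5: 77 / 5 = 77/5
Step 2: Inverse prop: k = (77/5)*2; new y = k/4 = 77/5*2/4 = 77/10
Final result = 77/10

77/10


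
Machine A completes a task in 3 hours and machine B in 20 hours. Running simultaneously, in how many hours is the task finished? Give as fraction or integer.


Rate of A = 1/3 job per hour
Rate of B = 1/20 job per hour
Combined rate = 1/3 + 1/20
Find common denominator: (20 + 3)/(3*20) = 23/60
Combined rate = 23/60 job per hour
Time together = 1 / (23/60) = 60/23 hours

60/23


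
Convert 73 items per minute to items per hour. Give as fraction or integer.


Converting from per minute to per hour
Rate = 73 items per minute
Multiply by 60: 73 * 60
= 4380 items per hour

4380


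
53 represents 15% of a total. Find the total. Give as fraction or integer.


Given: 53 is 15% of the whole
Set up: 53 = 15/100 * whole
whole = 53 * 100 / 15
whole = 5300 / 15
whole = 1060/3

1060/3


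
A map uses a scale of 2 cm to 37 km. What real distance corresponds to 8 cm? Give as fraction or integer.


Map scale: 2 cm = 37 km
Measured distance on map = 8 cm
Set up proportion: 8 * 37 / 2
= 296 / 2
= 148 km

148


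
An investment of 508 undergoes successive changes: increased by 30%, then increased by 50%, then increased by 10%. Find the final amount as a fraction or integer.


Start: 508
Step 1: increase by 30% => multiply by 130/100
  508 * 130/100 = 3302/5
Step 2: increase by 50% => multiply by 150/100
  3302/5 * 150/100 = 4953/5
Step 3: increase by 10% => multiply by 110/100
  4953/5 * 110/100 = 54483/50
Final value = 54483/50

54483/50


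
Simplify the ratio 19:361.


Find GCD(19, 361)
GCD = 19
Divide both by 19: 19/19 = 1, 361/19 = 19
Simplified ratio = 1:19

1:19


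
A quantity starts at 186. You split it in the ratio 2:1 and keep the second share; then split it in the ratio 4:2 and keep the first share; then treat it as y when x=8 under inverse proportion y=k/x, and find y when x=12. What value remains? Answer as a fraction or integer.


Start with 186.
Step 1: Split 2:1, second share = 186 * 1/3 = 62
Step 2: Split 4:2, first share = 62 * 4/6 = 124/3
Step 3: Inverse prop: k = (124/3)*8; new y = k/12 = 124/3*8/12 = 248/9
Final result = 248/9

248/9


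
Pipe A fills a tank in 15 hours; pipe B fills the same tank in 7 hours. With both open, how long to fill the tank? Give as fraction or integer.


Rate of A = 1/15 job per hour
Rate of B = 1/7 job per hour
Combined rate = 1/15 + 1/7
Find common denominator: (7 + 15)/(15*7) = 22/105
Combined rate = 22/105 job per hour
Time together = 1 / (22/105) = 105/22 hours

105/22


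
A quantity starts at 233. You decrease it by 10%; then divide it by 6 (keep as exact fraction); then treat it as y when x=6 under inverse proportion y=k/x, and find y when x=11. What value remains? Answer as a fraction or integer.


Start with 233.
Step 1: Decrease by 10%: 233 * 90/100 = 2097/10
Step 2: Divide by 6: 2097/10 / 6 = 699/20
Step 3: Inverse prop: k = (699/20)*6; new y = k/11 = 699/20*6/11 = 2097/110
Final result = 2097/110

2097/110


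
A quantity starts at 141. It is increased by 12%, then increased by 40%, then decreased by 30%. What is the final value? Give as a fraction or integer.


Start: 141
Step 1: increase by 12% => multiply by 112/100
  141 * 112/100 = 3948/25
Step 2: increase by 40% => multiply by 140/100
  3948/25 * 140/100 = 27636/125
Step 3: decrease by 30% => multiply by 70/100
  27636/125 * 70/100 = 96726/625
Final value = 96726/625

96726/625


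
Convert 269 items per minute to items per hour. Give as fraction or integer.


Converting from per minute to per hour
Rate = 269 items per minute
Multiply by 60: 269 * 60
= 16140 items per hour

16140


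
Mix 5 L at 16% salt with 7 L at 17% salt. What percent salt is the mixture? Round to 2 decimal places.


Solute in mixture 1 = 16% of 5 L = 5*16/100 = 4/5 L
Solute in mixture 2 = 17% of 7 L = 7*17/100 = 119/100 L
Total solute = 4/5 + 119/100 = 199/100 L
Total volume = 5 + 7 = 12 L
Final concentration = 199/100/12 * 100 = 16.58%

16.58


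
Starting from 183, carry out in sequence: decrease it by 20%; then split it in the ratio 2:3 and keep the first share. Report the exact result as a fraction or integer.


Start with 183.
Step 1: Decrease by 20%: 183 * 80/100 = 732/5
Step 2: Split 2:3, first share = 732/5 * 2/5 = 1464/25
Final result = 1464/25

1464/25


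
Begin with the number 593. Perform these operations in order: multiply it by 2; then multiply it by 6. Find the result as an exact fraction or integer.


Start with 593.
Step 1: Multiply by 2: 593 * 2 = 1186
Step 2: Multiply by 6: 1186 * 6 = 7116
Final result = 7116

7116


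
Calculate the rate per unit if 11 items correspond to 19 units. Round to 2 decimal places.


Total items = 11
Number of units = 19
Unit rate = 11 / 19
= 0.58 items per unit

0.58


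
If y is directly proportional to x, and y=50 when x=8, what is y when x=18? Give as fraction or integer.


Direct proportion: y = kx
Find k: k = 50/8 = 25/4
Compute y at x=18: y = 25/4 * 18
y = 225/2

225/2


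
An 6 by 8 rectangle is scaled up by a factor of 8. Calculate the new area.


Original dimensions: 6 x 8
Enlargement factor = 8
New width = 6 * 8 = 48
New height = 8 * 8 = 64
New area = 48 * 64 = 3072

3072


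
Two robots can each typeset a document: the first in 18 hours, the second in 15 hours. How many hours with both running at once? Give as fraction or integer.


Rate of A = 1/18 job per hour
Rate of B = 1/15 job per hour
Combined rate = 1/18 + 1/15
Find common denominator: (15 + 18)/(18*15) = 33/270
Combined rate = 11/90 job per hour
Time together = 1 / (11/90) = 90/11 hours

90/11


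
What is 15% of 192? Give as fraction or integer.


Compute 15% of 192
Convert percentage: 15% = 15/100
Multiply: 192 * 15/100
= 2880/100
= 144/5

144/5
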